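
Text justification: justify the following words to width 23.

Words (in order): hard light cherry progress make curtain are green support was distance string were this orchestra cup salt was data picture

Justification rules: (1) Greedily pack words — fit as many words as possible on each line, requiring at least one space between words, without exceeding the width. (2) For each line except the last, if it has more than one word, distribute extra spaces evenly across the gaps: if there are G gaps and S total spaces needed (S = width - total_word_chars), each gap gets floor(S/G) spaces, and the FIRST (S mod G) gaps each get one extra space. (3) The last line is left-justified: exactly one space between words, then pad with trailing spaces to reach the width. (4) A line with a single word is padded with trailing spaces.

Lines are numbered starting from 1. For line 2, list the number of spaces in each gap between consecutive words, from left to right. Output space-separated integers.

Line 1: ['hard', 'light', 'cherry'] (min_width=17, slack=6)
Line 2: ['progress', 'make', 'curtain'] (min_width=21, slack=2)
Line 3: ['are', 'green', 'support', 'was'] (min_width=21, slack=2)
Line 4: ['distance', 'string', 'were'] (min_width=20, slack=3)
Line 5: ['this', 'orchestra', 'cup', 'salt'] (min_width=23, slack=0)
Line 6: ['was', 'data', 'picture'] (min_width=16, slack=7)

Answer: 2 2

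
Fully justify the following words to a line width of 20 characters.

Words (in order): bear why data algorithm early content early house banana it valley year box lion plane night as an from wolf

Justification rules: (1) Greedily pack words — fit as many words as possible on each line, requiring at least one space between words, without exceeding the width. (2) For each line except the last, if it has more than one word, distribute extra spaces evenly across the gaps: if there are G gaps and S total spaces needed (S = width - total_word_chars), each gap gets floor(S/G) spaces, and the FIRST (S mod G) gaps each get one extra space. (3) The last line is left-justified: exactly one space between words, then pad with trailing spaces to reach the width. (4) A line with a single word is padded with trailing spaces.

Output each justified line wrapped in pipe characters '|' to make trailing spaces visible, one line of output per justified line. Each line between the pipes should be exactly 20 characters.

Answer: |bear     why    data|
|algorithm      early|
|content  early house|
|banana   it   valley|
|year  box lion plane|
|night   as  an  from|
|wolf                |

Derivation:
Line 1: ['bear', 'why', 'data'] (min_width=13, slack=7)
Line 2: ['algorithm', 'early'] (min_width=15, slack=5)
Line 3: ['content', 'early', 'house'] (min_width=19, slack=1)
Line 4: ['banana', 'it', 'valley'] (min_width=16, slack=4)
Line 5: ['year', 'box', 'lion', 'plane'] (min_width=19, slack=1)
Line 6: ['night', 'as', 'an', 'from'] (min_width=16, slack=4)
Line 7: ['wolf'] (min_width=4, slack=16)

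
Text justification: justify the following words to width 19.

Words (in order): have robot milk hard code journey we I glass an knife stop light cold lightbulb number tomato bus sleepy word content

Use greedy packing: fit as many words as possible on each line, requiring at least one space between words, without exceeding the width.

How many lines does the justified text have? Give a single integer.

Line 1: ['have', 'robot', 'milk'] (min_width=15, slack=4)
Line 2: ['hard', 'code', 'journey'] (min_width=17, slack=2)
Line 3: ['we', 'I', 'glass', 'an', 'knife'] (min_width=19, slack=0)
Line 4: ['stop', 'light', 'cold'] (min_width=15, slack=4)
Line 5: ['lightbulb', 'number'] (min_width=16, slack=3)
Line 6: ['tomato', 'bus', 'sleepy'] (min_width=17, slack=2)
Line 7: ['word', 'content'] (min_width=12, slack=7)
Total lines: 7

Answer: 7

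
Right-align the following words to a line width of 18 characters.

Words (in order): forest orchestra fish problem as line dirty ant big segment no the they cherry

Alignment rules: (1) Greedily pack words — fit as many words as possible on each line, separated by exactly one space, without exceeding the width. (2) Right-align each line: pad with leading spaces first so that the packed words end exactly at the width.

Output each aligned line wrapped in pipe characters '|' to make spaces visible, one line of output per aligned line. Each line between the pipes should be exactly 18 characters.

Answer: |  forest orchestra|
|   fish problem as|
|line dirty ant big|
|    segment no the|
|       they cherry|

Derivation:
Line 1: ['forest', 'orchestra'] (min_width=16, slack=2)
Line 2: ['fish', 'problem', 'as'] (min_width=15, slack=3)
Line 3: ['line', 'dirty', 'ant', 'big'] (min_width=18, slack=0)
Line 4: ['segment', 'no', 'the'] (min_width=14, slack=4)
Line 5: ['they', 'cherry'] (min_width=11, slack=7)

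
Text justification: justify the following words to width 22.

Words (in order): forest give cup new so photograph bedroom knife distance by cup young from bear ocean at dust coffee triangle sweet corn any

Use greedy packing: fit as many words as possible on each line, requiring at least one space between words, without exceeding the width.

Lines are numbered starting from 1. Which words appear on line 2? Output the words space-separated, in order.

Line 1: ['forest', 'give', 'cup', 'new', 'so'] (min_width=22, slack=0)
Line 2: ['photograph', 'bedroom'] (min_width=18, slack=4)
Line 3: ['knife', 'distance', 'by', 'cup'] (min_width=21, slack=1)
Line 4: ['young', 'from', 'bear', 'ocean'] (min_width=21, slack=1)
Line 5: ['at', 'dust', 'coffee'] (min_width=14, slack=8)
Line 6: ['triangle', 'sweet', 'corn'] (min_width=19, slack=3)
Line 7: ['any'] (min_width=3, slack=19)

Answer: photograph bedroom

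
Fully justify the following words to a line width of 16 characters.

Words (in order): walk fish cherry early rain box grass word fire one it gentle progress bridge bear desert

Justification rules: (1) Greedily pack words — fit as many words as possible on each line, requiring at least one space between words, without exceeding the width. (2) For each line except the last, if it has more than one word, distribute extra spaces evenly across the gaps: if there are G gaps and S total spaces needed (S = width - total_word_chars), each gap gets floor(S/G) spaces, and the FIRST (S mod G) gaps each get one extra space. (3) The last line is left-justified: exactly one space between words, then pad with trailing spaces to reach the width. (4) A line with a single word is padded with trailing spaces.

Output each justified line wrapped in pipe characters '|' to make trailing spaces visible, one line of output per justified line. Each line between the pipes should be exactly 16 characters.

Line 1: ['walk', 'fish', 'cherry'] (min_width=16, slack=0)
Line 2: ['early', 'rain', 'box'] (min_width=14, slack=2)
Line 3: ['grass', 'word', 'fire'] (min_width=15, slack=1)
Line 4: ['one', 'it', 'gentle'] (min_width=13, slack=3)
Line 5: ['progress', 'bridge'] (min_width=15, slack=1)
Line 6: ['bear', 'desert'] (min_width=11, slack=5)

Answer: |walk fish cherry|
|early  rain  box|
|grass  word fire|
|one   it  gentle|
|progress  bridge|
|bear desert     |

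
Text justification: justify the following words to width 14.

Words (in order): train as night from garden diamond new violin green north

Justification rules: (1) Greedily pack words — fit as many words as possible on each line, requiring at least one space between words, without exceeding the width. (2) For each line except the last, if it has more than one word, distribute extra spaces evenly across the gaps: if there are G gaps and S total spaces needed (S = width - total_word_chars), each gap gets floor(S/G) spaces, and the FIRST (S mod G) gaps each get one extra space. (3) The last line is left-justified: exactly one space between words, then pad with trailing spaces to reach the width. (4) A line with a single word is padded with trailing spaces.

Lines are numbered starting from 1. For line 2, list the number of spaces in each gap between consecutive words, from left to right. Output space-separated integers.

Line 1: ['train', 'as', 'night'] (min_width=14, slack=0)
Line 2: ['from', 'garden'] (min_width=11, slack=3)
Line 3: ['diamond', 'new'] (min_width=11, slack=3)
Line 4: ['violin', 'green'] (min_width=12, slack=2)
Line 5: ['north'] (min_width=5, slack=9)

Answer: 4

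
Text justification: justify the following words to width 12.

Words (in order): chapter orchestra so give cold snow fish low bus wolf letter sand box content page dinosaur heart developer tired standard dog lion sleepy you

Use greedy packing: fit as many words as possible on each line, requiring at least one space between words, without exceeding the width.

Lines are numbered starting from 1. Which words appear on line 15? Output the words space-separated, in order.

Line 1: ['chapter'] (min_width=7, slack=5)
Line 2: ['orchestra', 'so'] (min_width=12, slack=0)
Line 3: ['give', 'cold'] (min_width=9, slack=3)
Line 4: ['snow', 'fish'] (min_width=9, slack=3)
Line 5: ['low', 'bus', 'wolf'] (min_width=12, slack=0)
Line 6: ['letter', 'sand'] (min_width=11, slack=1)
Line 7: ['box', 'content'] (min_width=11, slack=1)
Line 8: ['page'] (min_width=4, slack=8)
Line 9: ['dinosaur'] (min_width=8, slack=4)
Line 10: ['heart'] (min_width=5, slack=7)
Line 11: ['developer'] (min_width=9, slack=3)
Line 12: ['tired'] (min_width=5, slack=7)
Line 13: ['standard', 'dog'] (min_width=12, slack=0)
Line 14: ['lion', 'sleepy'] (min_width=11, slack=1)
Line 15: ['you'] (min_width=3, slack=9)

Answer: you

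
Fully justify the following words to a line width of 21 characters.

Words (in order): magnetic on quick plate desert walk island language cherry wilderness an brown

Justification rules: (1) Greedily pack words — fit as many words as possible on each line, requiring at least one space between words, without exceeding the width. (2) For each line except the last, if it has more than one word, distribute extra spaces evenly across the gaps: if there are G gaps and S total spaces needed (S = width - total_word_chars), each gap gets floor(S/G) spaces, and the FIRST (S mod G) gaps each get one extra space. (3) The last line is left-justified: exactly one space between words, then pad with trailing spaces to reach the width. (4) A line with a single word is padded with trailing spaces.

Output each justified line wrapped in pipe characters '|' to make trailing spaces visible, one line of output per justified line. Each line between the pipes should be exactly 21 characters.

Answer: |magnetic   on   quick|
|plate   desert   walk|
|island       language|
|cherry  wilderness an|
|brown                |

Derivation:
Line 1: ['magnetic', 'on', 'quick'] (min_width=17, slack=4)
Line 2: ['plate', 'desert', 'walk'] (min_width=17, slack=4)
Line 3: ['island', 'language'] (min_width=15, slack=6)
Line 4: ['cherry', 'wilderness', 'an'] (min_width=20, slack=1)
Line 5: ['brown'] (min_width=5, slack=16)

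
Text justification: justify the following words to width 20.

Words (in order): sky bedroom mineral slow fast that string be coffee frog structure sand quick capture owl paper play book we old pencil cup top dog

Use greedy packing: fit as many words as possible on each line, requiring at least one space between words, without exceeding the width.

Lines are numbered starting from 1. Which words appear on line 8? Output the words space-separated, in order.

Line 1: ['sky', 'bedroom', 'mineral'] (min_width=19, slack=1)
Line 2: ['slow', 'fast', 'that'] (min_width=14, slack=6)
Line 3: ['string', 'be', 'coffee'] (min_width=16, slack=4)
Line 4: ['frog', 'structure', 'sand'] (min_width=19, slack=1)
Line 5: ['quick', 'capture', 'owl'] (min_width=17, slack=3)
Line 6: ['paper', 'play', 'book', 'we'] (min_width=18, slack=2)
Line 7: ['old', 'pencil', 'cup', 'top'] (min_width=18, slack=2)
Line 8: ['dog'] (min_width=3, slack=17)

Answer: dog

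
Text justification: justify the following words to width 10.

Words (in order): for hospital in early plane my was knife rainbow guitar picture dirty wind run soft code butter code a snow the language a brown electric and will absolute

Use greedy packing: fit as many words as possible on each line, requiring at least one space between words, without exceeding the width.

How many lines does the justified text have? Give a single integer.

Answer: 19

Derivation:
Line 1: ['for'] (min_width=3, slack=7)
Line 2: ['hospital'] (min_width=8, slack=2)
Line 3: ['in', 'early'] (min_width=8, slack=2)
Line 4: ['plane', 'my'] (min_width=8, slack=2)
Line 5: ['was', 'knife'] (min_width=9, slack=1)
Line 6: ['rainbow'] (min_width=7, slack=3)
Line 7: ['guitar'] (min_width=6, slack=4)
Line 8: ['picture'] (min_width=7, slack=3)
Line 9: ['dirty', 'wind'] (min_width=10, slack=0)
Line 10: ['run', 'soft'] (min_width=8, slack=2)
Line 11: ['code'] (min_width=4, slack=6)
Line 12: ['butter'] (min_width=6, slack=4)
Line 13: ['code', 'a'] (min_width=6, slack=4)
Line 14: ['snow', 'the'] (min_width=8, slack=2)
Line 15: ['language', 'a'] (min_width=10, slack=0)
Line 16: ['brown'] (min_width=5, slack=5)
Line 17: ['electric'] (min_width=8, slack=2)
Line 18: ['and', 'will'] (min_width=8, slack=2)
Line 19: ['absolute'] (min_width=8, slack=2)
Total lines: 19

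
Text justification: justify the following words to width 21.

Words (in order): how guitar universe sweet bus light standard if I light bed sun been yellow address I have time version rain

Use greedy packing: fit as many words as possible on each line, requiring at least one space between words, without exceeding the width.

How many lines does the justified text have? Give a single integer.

Answer: 6

Derivation:
Line 1: ['how', 'guitar', 'universe'] (min_width=19, slack=2)
Line 2: ['sweet', 'bus', 'light'] (min_width=15, slack=6)
Line 3: ['standard', 'if', 'I', 'light'] (min_width=19, slack=2)
Line 4: ['bed', 'sun', 'been', 'yellow'] (min_width=19, slack=2)
Line 5: ['address', 'I', 'have', 'time'] (min_width=19, slack=2)
Line 6: ['version', 'rain'] (min_width=12, slack=9)
Total lines: 6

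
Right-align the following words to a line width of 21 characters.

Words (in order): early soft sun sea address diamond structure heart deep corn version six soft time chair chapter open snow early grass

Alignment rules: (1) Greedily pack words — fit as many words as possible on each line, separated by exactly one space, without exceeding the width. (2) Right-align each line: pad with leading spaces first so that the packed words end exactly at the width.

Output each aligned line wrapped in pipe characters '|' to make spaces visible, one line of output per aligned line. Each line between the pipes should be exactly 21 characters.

Answer: |   early soft sun sea|
|      address diamond|
| structure heart deep|
|corn version six soft|
|   time chair chapter|
|open snow early grass|

Derivation:
Line 1: ['early', 'soft', 'sun', 'sea'] (min_width=18, slack=3)
Line 2: ['address', 'diamond'] (min_width=15, slack=6)
Line 3: ['structure', 'heart', 'deep'] (min_width=20, slack=1)
Line 4: ['corn', 'version', 'six', 'soft'] (min_width=21, slack=0)
Line 5: ['time', 'chair', 'chapter'] (min_width=18, slack=3)
Line 6: ['open', 'snow', 'early', 'grass'] (min_width=21, slack=0)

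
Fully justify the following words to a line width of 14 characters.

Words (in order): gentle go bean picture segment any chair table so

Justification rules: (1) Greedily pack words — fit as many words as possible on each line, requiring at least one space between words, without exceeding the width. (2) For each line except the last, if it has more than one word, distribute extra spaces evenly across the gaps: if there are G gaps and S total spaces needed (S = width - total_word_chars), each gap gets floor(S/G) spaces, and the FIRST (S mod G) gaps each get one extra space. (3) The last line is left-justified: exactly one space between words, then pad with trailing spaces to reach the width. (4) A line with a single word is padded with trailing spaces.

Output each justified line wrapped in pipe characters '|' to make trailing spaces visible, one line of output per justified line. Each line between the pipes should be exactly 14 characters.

Line 1: ['gentle', 'go', 'bean'] (min_width=14, slack=0)
Line 2: ['picture'] (min_width=7, slack=7)
Line 3: ['segment', 'any'] (min_width=11, slack=3)
Line 4: ['chair', 'table', 'so'] (min_width=14, slack=0)

Answer: |gentle go bean|
|picture       |
|segment    any|
|chair table so|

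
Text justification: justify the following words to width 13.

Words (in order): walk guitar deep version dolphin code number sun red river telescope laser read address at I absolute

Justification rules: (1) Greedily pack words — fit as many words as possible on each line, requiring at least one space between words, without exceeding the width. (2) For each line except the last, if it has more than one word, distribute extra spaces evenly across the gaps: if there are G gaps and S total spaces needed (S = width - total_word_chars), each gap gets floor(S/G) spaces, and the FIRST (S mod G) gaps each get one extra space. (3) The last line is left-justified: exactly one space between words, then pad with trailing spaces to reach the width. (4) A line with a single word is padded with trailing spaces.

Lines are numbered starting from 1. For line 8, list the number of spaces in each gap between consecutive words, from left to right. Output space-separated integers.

Answer: 2 1

Derivation:
Line 1: ['walk', 'guitar'] (min_width=11, slack=2)
Line 2: ['deep', 'version'] (min_width=12, slack=1)
Line 3: ['dolphin', 'code'] (min_width=12, slack=1)
Line 4: ['number', 'sun'] (min_width=10, slack=3)
Line 5: ['red', 'river'] (min_width=9, slack=4)
Line 6: ['telescope'] (min_width=9, slack=4)
Line 7: ['laser', 'read'] (min_width=10, slack=3)
Line 8: ['address', 'at', 'I'] (min_width=12, slack=1)
Line 9: ['absolute'] (min_width=8, slack=5)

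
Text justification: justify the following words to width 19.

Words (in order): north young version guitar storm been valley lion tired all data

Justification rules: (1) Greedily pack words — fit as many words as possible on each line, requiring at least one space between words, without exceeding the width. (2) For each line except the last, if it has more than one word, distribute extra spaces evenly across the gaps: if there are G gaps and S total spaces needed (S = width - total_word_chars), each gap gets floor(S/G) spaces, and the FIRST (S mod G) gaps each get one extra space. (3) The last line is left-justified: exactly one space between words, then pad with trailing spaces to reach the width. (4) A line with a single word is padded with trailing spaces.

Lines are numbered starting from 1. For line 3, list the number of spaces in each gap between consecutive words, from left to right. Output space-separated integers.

Line 1: ['north', 'young', 'version'] (min_width=19, slack=0)
Line 2: ['guitar', 'storm', 'been'] (min_width=17, slack=2)
Line 3: ['valley', 'lion', 'tired'] (min_width=17, slack=2)
Line 4: ['all', 'data'] (min_width=8, slack=11)

Answer: 2 2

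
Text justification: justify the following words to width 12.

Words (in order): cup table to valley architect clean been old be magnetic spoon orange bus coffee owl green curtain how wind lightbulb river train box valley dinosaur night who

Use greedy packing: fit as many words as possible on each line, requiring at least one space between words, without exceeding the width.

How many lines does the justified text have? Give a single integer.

Answer: 16

Derivation:
Line 1: ['cup', 'table', 'to'] (min_width=12, slack=0)
Line 2: ['valley'] (min_width=6, slack=6)
Line 3: ['architect'] (min_width=9, slack=3)
Line 4: ['clean', 'been'] (min_width=10, slack=2)
Line 5: ['old', 'be'] (min_width=6, slack=6)
Line 6: ['magnetic'] (min_width=8, slack=4)
Line 7: ['spoon', 'orange'] (min_width=12, slack=0)
Line 8: ['bus', 'coffee'] (min_width=10, slack=2)
Line 9: ['owl', 'green'] (min_width=9, slack=3)
Line 10: ['curtain', 'how'] (min_width=11, slack=1)
Line 11: ['wind'] (min_width=4, slack=8)
Line 12: ['lightbulb'] (min_width=9, slack=3)
Line 13: ['river', 'train'] (min_width=11, slack=1)
Line 14: ['box', 'valley'] (min_width=10, slack=2)
Line 15: ['dinosaur'] (min_width=8, slack=4)
Line 16: ['night', 'who'] (min_width=9, slack=3)
Total lines: 16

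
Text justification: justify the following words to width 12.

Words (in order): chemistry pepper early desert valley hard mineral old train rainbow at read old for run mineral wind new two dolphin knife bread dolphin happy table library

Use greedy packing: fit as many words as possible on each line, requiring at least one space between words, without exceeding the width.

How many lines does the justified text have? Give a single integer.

Line 1: ['chemistry'] (min_width=9, slack=3)
Line 2: ['pepper', 'early'] (min_width=12, slack=0)
Line 3: ['desert'] (min_width=6, slack=6)
Line 4: ['valley', 'hard'] (min_width=11, slack=1)
Line 5: ['mineral', 'old'] (min_width=11, slack=1)
Line 6: ['train'] (min_width=5, slack=7)
Line 7: ['rainbow', 'at'] (min_width=10, slack=2)
Line 8: ['read', 'old', 'for'] (min_width=12, slack=0)
Line 9: ['run', 'mineral'] (min_width=11, slack=1)
Line 10: ['wind', 'new', 'two'] (min_width=12, slack=0)
Line 11: ['dolphin'] (min_width=7, slack=5)
Line 12: ['knife', 'bread'] (min_width=11, slack=1)
Line 13: ['dolphin'] (min_width=7, slack=5)
Line 14: ['happy', 'table'] (min_width=11, slack=1)
Line 15: ['library'] (min_width=7, slack=5)
Total lines: 15

Answer: 15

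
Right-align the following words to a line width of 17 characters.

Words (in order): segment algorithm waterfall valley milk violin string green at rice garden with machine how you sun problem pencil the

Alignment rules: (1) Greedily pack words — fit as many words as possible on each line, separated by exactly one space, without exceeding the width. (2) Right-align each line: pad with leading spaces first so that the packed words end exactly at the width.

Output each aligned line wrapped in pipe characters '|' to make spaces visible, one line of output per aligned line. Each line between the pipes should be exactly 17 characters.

Answer: |segment algorithm|
| waterfall valley|
|      milk violin|
|  string green at|
| rice garden with|
|  machine how you|
|      sun problem|
|       pencil the|

Derivation:
Line 1: ['segment', 'algorithm'] (min_width=17, slack=0)
Line 2: ['waterfall', 'valley'] (min_width=16, slack=1)
Line 3: ['milk', 'violin'] (min_width=11, slack=6)
Line 4: ['string', 'green', 'at'] (min_width=15, slack=2)
Line 5: ['rice', 'garden', 'with'] (min_width=16, slack=1)
Line 6: ['machine', 'how', 'you'] (min_width=15, slack=2)
Line 7: ['sun', 'problem'] (min_width=11, slack=6)
Line 8: ['pencil', 'the'] (min_width=10, slack=7)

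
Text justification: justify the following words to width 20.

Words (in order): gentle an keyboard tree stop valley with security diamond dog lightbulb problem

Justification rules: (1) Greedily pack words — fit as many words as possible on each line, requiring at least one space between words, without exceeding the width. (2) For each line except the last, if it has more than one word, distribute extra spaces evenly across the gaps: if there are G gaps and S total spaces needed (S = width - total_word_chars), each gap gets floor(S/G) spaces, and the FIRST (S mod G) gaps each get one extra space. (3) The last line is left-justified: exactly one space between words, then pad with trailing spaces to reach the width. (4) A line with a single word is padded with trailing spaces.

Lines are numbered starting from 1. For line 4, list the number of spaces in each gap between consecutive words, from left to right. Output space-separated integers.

Answer: 10

Derivation:
Line 1: ['gentle', 'an', 'keyboard'] (min_width=18, slack=2)
Line 2: ['tree', 'stop', 'valley'] (min_width=16, slack=4)
Line 3: ['with', 'security'] (min_width=13, slack=7)
Line 4: ['diamond', 'dog'] (min_width=11, slack=9)
Line 5: ['lightbulb', 'problem'] (min_width=17, slack=3)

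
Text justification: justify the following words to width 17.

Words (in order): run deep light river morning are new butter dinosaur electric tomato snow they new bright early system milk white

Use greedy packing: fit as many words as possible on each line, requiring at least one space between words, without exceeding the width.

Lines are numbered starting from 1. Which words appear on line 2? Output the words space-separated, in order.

Line 1: ['run', 'deep', 'light'] (min_width=14, slack=3)
Line 2: ['river', 'morning', 'are'] (min_width=17, slack=0)
Line 3: ['new', 'butter'] (min_width=10, slack=7)
Line 4: ['dinosaur', 'electric'] (min_width=17, slack=0)
Line 5: ['tomato', 'snow', 'they'] (min_width=16, slack=1)
Line 6: ['new', 'bright', 'early'] (min_width=16, slack=1)
Line 7: ['system', 'milk', 'white'] (min_width=17, slack=0)

Answer: river morning are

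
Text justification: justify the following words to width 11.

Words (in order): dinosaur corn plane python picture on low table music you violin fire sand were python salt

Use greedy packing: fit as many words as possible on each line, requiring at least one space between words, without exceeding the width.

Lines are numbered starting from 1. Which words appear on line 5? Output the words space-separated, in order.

Line 1: ['dinosaur'] (min_width=8, slack=3)
Line 2: ['corn', 'plane'] (min_width=10, slack=1)
Line 3: ['python'] (min_width=6, slack=5)
Line 4: ['picture', 'on'] (min_width=10, slack=1)
Line 5: ['low', 'table'] (min_width=9, slack=2)
Line 6: ['music', 'you'] (min_width=9, slack=2)
Line 7: ['violin', 'fire'] (min_width=11, slack=0)
Line 8: ['sand', 'were'] (min_width=9, slack=2)
Line 9: ['python', 'salt'] (min_width=11, slack=0)

Answer: low table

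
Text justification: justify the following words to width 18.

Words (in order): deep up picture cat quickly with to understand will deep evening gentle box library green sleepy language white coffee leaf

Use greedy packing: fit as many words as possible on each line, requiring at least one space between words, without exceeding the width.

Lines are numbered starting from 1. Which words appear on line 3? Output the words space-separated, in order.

Line 1: ['deep', 'up', 'picture'] (min_width=15, slack=3)
Line 2: ['cat', 'quickly', 'with'] (min_width=16, slack=2)
Line 3: ['to', 'understand', 'will'] (min_width=18, slack=0)
Line 4: ['deep', 'evening'] (min_width=12, slack=6)
Line 5: ['gentle', 'box', 'library'] (min_width=18, slack=0)
Line 6: ['green', 'sleepy'] (min_width=12, slack=6)
Line 7: ['language', 'white'] (min_width=14, slack=4)
Line 8: ['coffee', 'leaf'] (min_width=11, slack=7)

Answer: to understand will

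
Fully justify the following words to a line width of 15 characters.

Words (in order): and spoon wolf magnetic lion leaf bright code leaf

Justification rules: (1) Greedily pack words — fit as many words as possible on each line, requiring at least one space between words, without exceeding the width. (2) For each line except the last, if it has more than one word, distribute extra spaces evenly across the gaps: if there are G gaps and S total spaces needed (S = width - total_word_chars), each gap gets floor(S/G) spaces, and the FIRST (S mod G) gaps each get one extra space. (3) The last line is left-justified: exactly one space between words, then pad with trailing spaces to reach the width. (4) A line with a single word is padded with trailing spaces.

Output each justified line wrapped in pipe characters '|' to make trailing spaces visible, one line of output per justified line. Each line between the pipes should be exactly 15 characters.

Answer: |and  spoon wolf|
|magnetic   lion|
|leaf     bright|
|code leaf      |

Derivation:
Line 1: ['and', 'spoon', 'wolf'] (min_width=14, slack=1)
Line 2: ['magnetic', 'lion'] (min_width=13, slack=2)
Line 3: ['leaf', 'bright'] (min_width=11, slack=4)
Line 4: ['code', 'leaf'] (min_width=9, slack=6)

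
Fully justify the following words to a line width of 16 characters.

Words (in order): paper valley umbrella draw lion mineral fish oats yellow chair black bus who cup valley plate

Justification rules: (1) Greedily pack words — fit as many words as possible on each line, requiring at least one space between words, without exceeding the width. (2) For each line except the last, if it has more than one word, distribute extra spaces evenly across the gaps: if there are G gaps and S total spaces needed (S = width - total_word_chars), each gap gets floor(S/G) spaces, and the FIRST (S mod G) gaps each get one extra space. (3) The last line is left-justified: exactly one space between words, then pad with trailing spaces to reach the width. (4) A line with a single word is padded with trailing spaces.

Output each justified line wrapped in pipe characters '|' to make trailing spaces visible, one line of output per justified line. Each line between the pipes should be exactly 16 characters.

Answer: |paper     valley|
|umbrella    draw|
|lion     mineral|
|fish oats yellow|
|chair  black bus|
|who  cup  valley|
|plate           |

Derivation:
Line 1: ['paper', 'valley'] (min_width=12, slack=4)
Line 2: ['umbrella', 'draw'] (min_width=13, slack=3)
Line 3: ['lion', 'mineral'] (min_width=12, slack=4)
Line 4: ['fish', 'oats', 'yellow'] (min_width=16, slack=0)
Line 5: ['chair', 'black', 'bus'] (min_width=15, slack=1)
Line 6: ['who', 'cup', 'valley'] (min_width=14, slack=2)
Line 7: ['plate'] (min_width=5, slack=11)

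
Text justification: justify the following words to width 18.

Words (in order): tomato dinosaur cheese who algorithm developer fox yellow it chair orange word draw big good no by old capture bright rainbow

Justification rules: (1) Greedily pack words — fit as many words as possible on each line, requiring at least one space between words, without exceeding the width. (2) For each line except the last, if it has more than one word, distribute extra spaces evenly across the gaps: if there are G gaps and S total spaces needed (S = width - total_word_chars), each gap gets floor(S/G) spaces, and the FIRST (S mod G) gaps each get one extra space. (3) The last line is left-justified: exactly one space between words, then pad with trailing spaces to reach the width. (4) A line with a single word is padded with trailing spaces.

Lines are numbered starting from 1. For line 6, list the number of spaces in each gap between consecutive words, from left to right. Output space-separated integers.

Line 1: ['tomato', 'dinosaur'] (min_width=15, slack=3)
Line 2: ['cheese', 'who'] (min_width=10, slack=8)
Line 3: ['algorithm'] (min_width=9, slack=9)
Line 4: ['developer', 'fox'] (min_width=13, slack=5)
Line 5: ['yellow', 'it', 'chair'] (min_width=15, slack=3)
Line 6: ['orange', 'word', 'draw'] (min_width=16, slack=2)
Line 7: ['big', 'good', 'no', 'by', 'old'] (min_width=18, slack=0)
Line 8: ['capture', 'bright'] (min_width=14, slack=4)
Line 9: ['rainbow'] (min_width=7, slack=11)

Answer: 2 2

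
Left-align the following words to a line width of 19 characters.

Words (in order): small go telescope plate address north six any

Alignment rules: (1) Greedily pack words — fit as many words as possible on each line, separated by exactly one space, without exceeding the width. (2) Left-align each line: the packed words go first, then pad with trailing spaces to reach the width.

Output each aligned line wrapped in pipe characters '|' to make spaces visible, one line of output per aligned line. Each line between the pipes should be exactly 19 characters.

Answer: |small go telescope |
|plate address north|
|six any            |

Derivation:
Line 1: ['small', 'go', 'telescope'] (min_width=18, slack=1)
Line 2: ['plate', 'address', 'north'] (min_width=19, slack=0)
Line 3: ['six', 'any'] (min_width=7, slack=12)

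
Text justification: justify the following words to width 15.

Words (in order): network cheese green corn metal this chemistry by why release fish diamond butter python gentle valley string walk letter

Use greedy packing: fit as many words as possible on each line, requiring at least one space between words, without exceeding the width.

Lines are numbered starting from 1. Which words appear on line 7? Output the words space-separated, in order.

Answer: butter python

Derivation:
Line 1: ['network', 'cheese'] (min_width=14, slack=1)
Line 2: ['green', 'corn'] (min_width=10, slack=5)
Line 3: ['metal', 'this'] (min_width=10, slack=5)
Line 4: ['chemistry', 'by'] (min_width=12, slack=3)
Line 5: ['why', 'release'] (min_width=11, slack=4)
Line 6: ['fish', 'diamond'] (min_width=12, slack=3)
Line 7: ['butter', 'python'] (min_width=13, slack=2)
Line 8: ['gentle', 'valley'] (min_width=13, slack=2)
Line 9: ['string', 'walk'] (min_width=11, slack=4)
Line 10: ['letter'] (min_width=6, slack=9)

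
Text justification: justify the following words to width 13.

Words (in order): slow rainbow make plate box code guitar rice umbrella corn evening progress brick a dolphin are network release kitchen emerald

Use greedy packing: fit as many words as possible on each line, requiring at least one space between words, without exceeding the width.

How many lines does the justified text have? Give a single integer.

Line 1: ['slow', 'rainbow'] (min_width=12, slack=1)
Line 2: ['make', 'plate'] (min_width=10, slack=3)
Line 3: ['box', 'code'] (min_width=8, slack=5)
Line 4: ['guitar', 'rice'] (min_width=11, slack=2)
Line 5: ['umbrella', 'corn'] (min_width=13, slack=0)
Line 6: ['evening'] (min_width=7, slack=6)
Line 7: ['progress'] (min_width=8, slack=5)
Line 8: ['brick', 'a'] (min_width=7, slack=6)
Line 9: ['dolphin', 'are'] (min_width=11, slack=2)
Line 10: ['network'] (min_width=7, slack=6)
Line 11: ['release'] (min_width=7, slack=6)
Line 12: ['kitchen'] (min_width=7, slack=6)
Line 13: ['emerald'] (min_width=7, slack=6)
Total lines: 13

Answer: 13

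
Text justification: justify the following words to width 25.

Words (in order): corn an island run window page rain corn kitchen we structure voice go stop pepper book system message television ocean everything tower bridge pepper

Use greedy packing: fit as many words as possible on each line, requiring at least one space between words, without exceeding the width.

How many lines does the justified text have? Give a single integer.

Answer: 7

Derivation:
Line 1: ['corn', 'an', 'island', 'run', 'window'] (min_width=25, slack=0)
Line 2: ['page', 'rain', 'corn', 'kitchen', 'we'] (min_width=25, slack=0)
Line 3: ['structure', 'voice', 'go', 'stop'] (min_width=23, slack=2)
Line 4: ['pepper', 'book', 'system'] (min_width=18, slack=7)
Line 5: ['message', 'television', 'ocean'] (min_width=24, slack=1)
Line 6: ['everything', 'tower', 'bridge'] (min_width=23, slack=2)
Line 7: ['pepper'] (min_width=6, slack=19)
Total lines: 7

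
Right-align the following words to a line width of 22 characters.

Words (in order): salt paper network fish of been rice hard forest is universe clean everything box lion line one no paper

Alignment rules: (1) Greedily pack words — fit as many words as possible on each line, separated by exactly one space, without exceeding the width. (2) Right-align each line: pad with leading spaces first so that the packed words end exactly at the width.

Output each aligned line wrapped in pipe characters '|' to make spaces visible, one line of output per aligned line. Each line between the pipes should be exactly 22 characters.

Line 1: ['salt', 'paper', 'network'] (min_width=18, slack=4)
Line 2: ['fish', 'of', 'been', 'rice', 'hard'] (min_width=22, slack=0)
Line 3: ['forest', 'is', 'universe'] (min_width=18, slack=4)
Line 4: ['clean', 'everything', 'box'] (min_width=20, slack=2)
Line 5: ['lion', 'line', 'one', 'no', 'paper'] (min_width=22, slack=0)

Answer: |    salt paper network|
|fish of been rice hard|
|    forest is universe|
|  clean everything box|
|lion line one no paper|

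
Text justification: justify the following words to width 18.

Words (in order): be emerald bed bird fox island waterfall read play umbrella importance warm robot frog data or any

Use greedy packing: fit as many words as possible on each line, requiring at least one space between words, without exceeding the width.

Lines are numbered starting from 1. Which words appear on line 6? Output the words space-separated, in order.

Line 1: ['be', 'emerald', 'bed'] (min_width=14, slack=4)
Line 2: ['bird', 'fox', 'island'] (min_width=15, slack=3)
Line 3: ['waterfall', 'read'] (min_width=14, slack=4)
Line 4: ['play', 'umbrella'] (min_width=13, slack=5)
Line 5: ['importance', 'warm'] (min_width=15, slack=3)
Line 6: ['robot', 'frog', 'data', 'or'] (min_width=18, slack=0)
Line 7: ['any'] (min_width=3, slack=15)

Answer: robot frog data or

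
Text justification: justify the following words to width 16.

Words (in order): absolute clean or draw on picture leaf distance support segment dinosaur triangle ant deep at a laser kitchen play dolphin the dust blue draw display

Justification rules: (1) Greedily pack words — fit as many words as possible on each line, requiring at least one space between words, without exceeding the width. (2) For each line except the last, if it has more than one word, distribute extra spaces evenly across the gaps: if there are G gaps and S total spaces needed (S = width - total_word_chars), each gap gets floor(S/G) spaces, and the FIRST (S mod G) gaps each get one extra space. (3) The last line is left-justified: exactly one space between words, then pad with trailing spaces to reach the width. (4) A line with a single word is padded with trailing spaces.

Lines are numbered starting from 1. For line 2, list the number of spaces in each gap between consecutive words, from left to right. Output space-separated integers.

Answer: 4 4

Derivation:
Line 1: ['absolute', 'clean'] (min_width=14, slack=2)
Line 2: ['or', 'draw', 'on'] (min_width=10, slack=6)
Line 3: ['picture', 'leaf'] (min_width=12, slack=4)
Line 4: ['distance', 'support'] (min_width=16, slack=0)
Line 5: ['segment', 'dinosaur'] (min_width=16, slack=0)
Line 6: ['triangle', 'ant'] (min_width=12, slack=4)
Line 7: ['deep', 'at', 'a', 'laser'] (min_width=15, slack=1)
Line 8: ['kitchen', 'play'] (min_width=12, slack=4)
Line 9: ['dolphin', 'the', 'dust'] (min_width=16, slack=0)
Line 10: ['blue', 'draw'] (min_width=9, slack=7)
Line 11: ['display'] (min_width=7, slack=9)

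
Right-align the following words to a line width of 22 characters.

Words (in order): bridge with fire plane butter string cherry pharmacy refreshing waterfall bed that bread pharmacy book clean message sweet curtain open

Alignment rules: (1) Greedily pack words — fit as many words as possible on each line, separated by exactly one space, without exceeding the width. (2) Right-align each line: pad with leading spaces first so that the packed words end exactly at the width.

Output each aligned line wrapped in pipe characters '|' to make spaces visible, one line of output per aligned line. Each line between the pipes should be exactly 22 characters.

Answer: |bridge with fire plane|
|  butter string cherry|
|   pharmacy refreshing|
|    waterfall bed that|
|   bread pharmacy book|
|   clean message sweet|
|          curtain open|

Derivation:
Line 1: ['bridge', 'with', 'fire', 'plane'] (min_width=22, slack=0)
Line 2: ['butter', 'string', 'cherry'] (min_width=20, slack=2)
Line 3: ['pharmacy', 'refreshing'] (min_width=19, slack=3)
Line 4: ['waterfall', 'bed', 'that'] (min_width=18, slack=4)
Line 5: ['bread', 'pharmacy', 'book'] (min_width=19, slack=3)
Line 6: ['clean', 'message', 'sweet'] (min_width=19, slack=3)
Line 7: ['curtain', 'open'] (min_width=12, slack=10)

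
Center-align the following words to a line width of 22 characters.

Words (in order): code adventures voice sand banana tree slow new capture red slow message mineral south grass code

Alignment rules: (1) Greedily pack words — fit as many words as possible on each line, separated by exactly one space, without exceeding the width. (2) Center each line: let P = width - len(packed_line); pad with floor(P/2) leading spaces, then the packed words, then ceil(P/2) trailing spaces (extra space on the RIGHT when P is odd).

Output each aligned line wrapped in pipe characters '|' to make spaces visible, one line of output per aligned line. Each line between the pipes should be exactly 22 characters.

Answer: |code adventures voice |
|sand banana tree slow |
| new capture red slow |
|message mineral south |
|      grass code      |

Derivation:
Line 1: ['code', 'adventures', 'voice'] (min_width=21, slack=1)
Line 2: ['sand', 'banana', 'tree', 'slow'] (min_width=21, slack=1)
Line 3: ['new', 'capture', 'red', 'slow'] (min_width=20, slack=2)
Line 4: ['message', 'mineral', 'south'] (min_width=21, slack=1)
Line 5: ['grass', 'code'] (min_width=10, slack=12)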